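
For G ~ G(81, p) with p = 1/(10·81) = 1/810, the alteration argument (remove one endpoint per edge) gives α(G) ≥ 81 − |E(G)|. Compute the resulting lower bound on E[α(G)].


E[|E(G)|] = C(81, 2)·p = 3240 · (1/810) = 4.
E[α(G)] ≥ n − E[|E(G)|] = 81 − 4 = 77.
Numerically: ≈ 77.000.
(This is only a lower bound; the true E[α(G)] may be larger.)

E[α(G)] ≥ 77 ≈ 77.000.


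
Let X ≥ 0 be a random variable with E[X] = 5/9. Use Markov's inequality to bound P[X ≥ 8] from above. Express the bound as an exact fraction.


μ = E[X] = 5/9, a = 8.
Markov: P[X ≥ 8] ≤ μ/a = (5/9)/8 = 5/72.
Numerically: ≈ 0.06944.
(Since a = 8 > μ = 0.55556, the bound 5/72 is < 1 and informative.)

P[X ≥ 8] ≤ 5/72 ≈ 0.06944.


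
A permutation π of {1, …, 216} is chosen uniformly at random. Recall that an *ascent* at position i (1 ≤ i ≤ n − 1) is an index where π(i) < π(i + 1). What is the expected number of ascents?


Write X = Σ X_I over i = 1, …, 215, with X_I the indicator of one ascent.
There are 215 indicators.
For each fixed i, the pair (π(i), π(i+1)) is a uniformly random ordered pair of distinct values from {1, …, 216}; by symmetry P[π(i) < π(i+1)] = 1/2.
By linearity: E[X] = 215 · (1/2) = (216 − 1) · (1/2) = 215/2 ≈ 107.500.

E[X] = 215/2 = 107.500.


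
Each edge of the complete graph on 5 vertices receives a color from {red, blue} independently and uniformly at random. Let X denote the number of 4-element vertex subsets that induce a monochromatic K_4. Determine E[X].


Let X = Σ_S X_S over the C(5, 4) = 5 subsets S of size 4, where X_S = 1 if the K_4 on S is monochromatic.
For a fixed S, the K_4 on S has C(4, 2) = 6 edges. P[all 6 edges red] = (1/2)^6, and likewise for blue, so P[monochromatic] = 2·(1/2)^6 = 2^{1 − 6} = 1/32.
By linearity: E[X] = C(5, 4) · 2^{1 − 6} = 5 · 1/32 = 5/32.
Numerically: E[X] ≈ 0.156.

E[X] = C(5,4)·2^(1−C(4,2)) = 5/32 ≈ 0.156.


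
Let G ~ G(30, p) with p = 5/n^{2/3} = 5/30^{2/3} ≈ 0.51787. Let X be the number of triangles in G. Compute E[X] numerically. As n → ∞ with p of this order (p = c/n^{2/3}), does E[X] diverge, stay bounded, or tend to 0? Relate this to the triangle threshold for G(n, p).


Number of potential triangles: C(30, 3) = 4060.
Each occurs with probability p³ ≈ (0.51787)³ ≈ 1.3888889e-01.
By linearity: E[X] = C(30, 3)·p³ ≈ 4060 · 1.3888889e-01 ≈ 563.88889.
Since α = 2/3 < 1, p = c/n^{2/3} ≫ 1/n is above the triangle threshold p ~ 1/n. Asymptotically E[X] ~ (c³/6)·n^{3(1−α)} = (5³/6)·n^{1} → ∞; triangles are abundant w.h.p.

E[X] ≈ 563.88889; in regime p = Θ(1/n^{2/3}) E[X] diverges (above the triangle threshold p ~ 1/n).


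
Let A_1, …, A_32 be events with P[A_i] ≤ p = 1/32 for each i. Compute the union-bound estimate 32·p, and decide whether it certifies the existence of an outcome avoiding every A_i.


Union bound: P[∪_{i=1}^{32} A_i] ≤ Σ_i P[A_i] ≤ 32·p = 32·(1/32) = 1.
Numerically: 1 ≈ 1.000.
Is 1 < 1? NO.
Since the bound 1 is ≥ 1, the union bound is uninformative here; it does NOT by itself certify existence.

32·p = 1 ≈ 1.000; existence NOT certified by the union bound.


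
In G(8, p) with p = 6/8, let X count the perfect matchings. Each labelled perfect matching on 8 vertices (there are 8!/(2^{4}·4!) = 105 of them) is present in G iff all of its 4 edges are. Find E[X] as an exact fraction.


K_8 has 8!/(2^{4}·4!) = 105 labelled perfect matchings.
For each such perfect matching H, let X_H = 1 if all 4 edges of H are present in G. Then P[X_H = 1] = p^{4} = (3/4)^{4} = 81/256.
By linearity: E[X] = Σ_H E[X_H] = 105 · p^{4} = 105 · 81/256 = 8505/256.
Numerically: E[X] ≈ 33.2227.

E[X] = 105 · (3/4)^{4} = 8505/256 ≈ 33.2227.


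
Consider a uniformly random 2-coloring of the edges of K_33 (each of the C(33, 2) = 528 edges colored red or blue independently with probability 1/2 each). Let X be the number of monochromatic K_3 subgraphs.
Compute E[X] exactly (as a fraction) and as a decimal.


Let X = Σ_S X_S over the C(33, 3) = 5456 subsets S of size 3, where X_S = 1 if the K_3 on S is monochromatic.
For a fixed S, the K_3 on S has C(3, 2) = 3 edges. P[all 3 edges red] = (1/2)^3, and likewise for blue, so P[monochromatic] = 2·(1/2)^3 = 2^{1 − 3} = 1/4.
By linearity: E[X] = C(33, 3) · 2^{1 − 3} = 5456 · 1/4 = 1364.
Numerically: E[X] ≈ 1364.000000.

E[X] = C(33,3)·2^(1−C(3,2)) = 1364 ≈ 1364.000000.


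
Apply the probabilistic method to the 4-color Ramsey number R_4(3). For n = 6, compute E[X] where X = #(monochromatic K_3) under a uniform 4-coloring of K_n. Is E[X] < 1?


E[X] = C(6, 3) · 4^{1 − 3} = 20 · 4^{−2} = 20/16.
As a reduced fraction: E[X] = 5/4 ≈ 1.2500000.
Is E[X] < 1? NO.
Since E[X] ≥ 1, the first-moment bound is inconclusive at n = 6; it does NOT by itself certify R_4(3) > 6.

E[X] = 5/4 ≈ 1.2500000; E[X] ≥ 1; first-moment method inconclusive here.


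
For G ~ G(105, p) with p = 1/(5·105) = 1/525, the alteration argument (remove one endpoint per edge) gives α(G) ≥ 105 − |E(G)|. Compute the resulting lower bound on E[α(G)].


E[|E(G)|] = C(105, 2)·p = 5460 · (1/525) = 52/5.
E[α(G)] ≥ n − E[|E(G)|] = 105 − 52/5 = 473/5.
Numerically: ≈ 94.60000.
(This is only a lower bound; the true E[α(G)] may be larger.)

E[α(G)] ≥ 473/5 ≈ 94.60000.


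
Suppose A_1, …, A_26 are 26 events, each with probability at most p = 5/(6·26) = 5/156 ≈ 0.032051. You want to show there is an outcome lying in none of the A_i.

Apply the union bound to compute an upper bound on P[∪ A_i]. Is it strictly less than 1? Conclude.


Union bound: P[∪_{i=1}^{26} A_i] ≤ Σ_i P[A_i] ≤ 26·p = 26·(5/156) = 5/6.
Numerically: 5/6 ≈ 0.833333.
Is 5/6 < 1? YES.
Since P[∪ A_i] ≤ 5/6 < 1, the complement has P[∩ A_i^c] ≥ 1 − 5/6 = 1/6 > 0, so some outcome avoids every A_i.

26·p = 5/6 ≈ 0.833333; existence CERTIFIED by the union bound.


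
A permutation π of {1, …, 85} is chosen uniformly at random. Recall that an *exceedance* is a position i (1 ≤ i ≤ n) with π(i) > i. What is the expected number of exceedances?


Write X = Σ_{i=1}^{85} X_i, where X_i = 1_{π(i) > i}.
For each fixed i, π(i) is uniform over {1, …, 85} (marginal of a uniform permutation), so P[π(i) > i] = (n − i)/n. Summing: Σ_{i=1}^{85} (n − i)/n = (0 + 1 + … + 84)/85 = 85(85 − 1)/(2·85) = (85 − 1)/2.
Hence E[X] = Σ_{i=1}^{85} (85 − i)/85 = 42 ≈ 42.0000.

E[X] = 42 = 42.0000.


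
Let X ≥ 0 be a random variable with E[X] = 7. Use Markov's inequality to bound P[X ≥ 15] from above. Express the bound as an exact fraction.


μ = E[X] = 7, a = 15.
Markov: P[X ≥ 15] ≤ μ/a = (7)/15 = 7/15.
Numerically: ≈ 0.46667.
(Since a = 15 > μ = 7.00000, the bound 7/15 is < 1 and informative.)

P[X ≥ 15] ≤ 7/15 ≈ 0.46667.


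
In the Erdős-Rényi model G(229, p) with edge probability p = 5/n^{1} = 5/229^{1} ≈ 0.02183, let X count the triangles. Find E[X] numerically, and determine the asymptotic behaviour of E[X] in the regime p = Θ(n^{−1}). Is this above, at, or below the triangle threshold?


Number of potential triangles: C(229, 3) = 1975354.
Each occurs with probability p³ ≈ (0.02183)³ ≈ 1.040887e-05.
By linearity: E[X] = C(229, 3)·p³ ≈ 1975354 · 1.040887e-05 ≈ 20.5612.
Here α = 1, so p = 5/n is exactly at the triangle threshold p ~ 1/n. Asymptotically E[X] → c³/6 = 5³/6 = 125/6 ≈ 20.8333, a bounded constant. In this regime the triangle count is asymptotically Poisson(c³/6).

E[X] ≈ 20.5612; in regime p = Θ(1/n^{1}) E[X] stays bounded (at the triangle threshold p ~ 1/n).


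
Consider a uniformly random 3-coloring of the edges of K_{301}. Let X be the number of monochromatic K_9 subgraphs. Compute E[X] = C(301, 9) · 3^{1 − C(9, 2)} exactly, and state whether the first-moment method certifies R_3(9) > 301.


E[X] = C(301, 9) · 3^{1 − 36} = 49533303936090975 · 3^{−35} = 49533303936090975/50031545098999707.
As a reduced fraction: E[X] = 16511101312030325/16677181699666569 ≈ 0.990.
Is E[X] < 1? YES.
Since E[X] < 1, there exists a 3-coloring of K_{301} with no monochromatic K_9; hence R_3(9) > 301.

E[X] = 16511101312030325/16677181699666569 ≈ 0.990; E[X] < 1, so R_3(9) > 301.


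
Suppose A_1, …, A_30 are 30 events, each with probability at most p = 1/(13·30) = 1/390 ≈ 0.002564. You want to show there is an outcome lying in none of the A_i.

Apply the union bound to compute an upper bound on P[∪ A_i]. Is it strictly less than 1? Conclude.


Union bound: P[∪_{i=1}^{30} A_i] ≤ Σ_i P[A_i] ≤ 30·p = 30·(1/390) = 1/13.
Numerically: 1/13 ≈ 0.076923.
Is 1/13 < 1? YES.
Since P[∪ A_i] ≤ 1/13 < 1, the complement has P[∩ A_i^c] ≥ 1 − 1/13 = 12/13 > 0, so some outcome avoids every A_i.

30·p = 1/13 ≈ 0.076923; existence CERTIFIED by the union bound.


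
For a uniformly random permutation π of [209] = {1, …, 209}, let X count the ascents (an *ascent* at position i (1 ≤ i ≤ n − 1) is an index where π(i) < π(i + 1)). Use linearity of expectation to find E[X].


Write X = Σ X_I over i = 1, …, 208, with X_I the indicator of one ascent.
There are 208 indicators.
For each fixed i, the pair (π(i), π(i+1)) is a uniformly random ordered pair of distinct values from {1, …, 209}; by symmetry P[π(i) < π(i+1)] = 1/2.
By linearity: E[X] = 208 · (1/2) = (209 − 1) · (1/2) = 104 ≈ 104.0000.

E[X] = 104 = 104.0000.


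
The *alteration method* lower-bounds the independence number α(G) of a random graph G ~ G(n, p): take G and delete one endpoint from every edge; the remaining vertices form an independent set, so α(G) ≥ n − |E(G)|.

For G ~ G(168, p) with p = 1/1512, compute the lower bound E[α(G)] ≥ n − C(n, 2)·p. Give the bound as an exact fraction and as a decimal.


E[|E(G)|] = C(168, 2)·p = 14028 · (1/1512) = 167/18.
E[α(G)] ≥ n − E[|E(G)|] = 168 − 167/18 = 2857/18.
Numerically: ≈ 158.72222.
(This is only a lower bound; the true E[α(G)] may be larger.)

E[α(G)] ≥ 2857/18 ≈ 158.72222.


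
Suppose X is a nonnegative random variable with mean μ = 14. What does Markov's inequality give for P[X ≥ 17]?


μ = E[X] = 14, a = 17.
Markov: P[X ≥ 17] ≤ μ/a = (14)/17 = 14/17.
Numerically: ≈ 0.824.
(Since a = 17 > μ = 14.000, the bound 14/17 is < 1 and informative.)

P[X ≥ 17] ≤ 14/17 ≈ 0.824.


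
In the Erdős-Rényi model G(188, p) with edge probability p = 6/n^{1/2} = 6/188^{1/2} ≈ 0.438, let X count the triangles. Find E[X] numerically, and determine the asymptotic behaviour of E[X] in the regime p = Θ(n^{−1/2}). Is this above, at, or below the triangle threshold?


Number of potential triangles: C(188, 3) = 1089836.
Each occurs with probability p³ ≈ (0.438)³ ≈ 8.37948e-02.
By linearity: E[X] = C(188, 3)·p³ ≈ 1089836 · 8.37948e-02 ≈ 91322.570.
Since α = 1/2 < 1, p = c/n^{1/2} ≫ 1/n is above the triangle threshold p ~ 1/n. Asymptotically E[X] ~ (c³/6)·n^{3(1−α)} = (6³/6)·n^{1.5} → ∞; triangles are abundant w.h.p.

E[X] ≈ 91322.570; in regime p = Θ(1/n^{1/2}) E[X] diverges (above the triangle threshold p ~ 1/n).


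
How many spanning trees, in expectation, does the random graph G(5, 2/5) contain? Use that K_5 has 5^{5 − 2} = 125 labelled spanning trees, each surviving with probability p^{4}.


K_5 has 5^{5 − 2} = 125 labelled spanning trees.
For each such spanning tree H, let X_H = 1 if all 4 edges of H are present in G. Then P[X_H = 1] = p^{4} = (2/5)^{4} = 16/625.
By linearity of expectation: E[X] = Σ_H E[X_H] = 125 · p^{4} = 125 · 16/625 = 16/5.
Numerically: E[X] ≈ 3.2.

E[X] = 125 · (2/5)^{4} = 16/5 ≈ 3.2.


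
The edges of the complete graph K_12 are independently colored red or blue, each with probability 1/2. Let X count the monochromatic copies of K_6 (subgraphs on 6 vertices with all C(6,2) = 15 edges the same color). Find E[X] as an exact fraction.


Let X = Σ_S X_S over the C(12, 6) = 924 subsets S of size 6, where X_S = 1 if the K_6 on S is monochromatic.
For a fixed S, the K_6 on S has C(6, 2) = 15 edges. P[all 15 edges red] = (1/2)^15, and likewise for blue, so P[monochromatic] = 2·(1/2)^15 = 2^{1 − 15} = 1/16384.
By linearity: E[X] = C(12, 6) · 2^{1 − 15} = 924 · 1/16384 = 231/4096.
Numerically: E[X] ≈ 0.05640.

E[X] = C(12,6)·2^(1−C(6,2)) = 231/4096 ≈ 0.05640.


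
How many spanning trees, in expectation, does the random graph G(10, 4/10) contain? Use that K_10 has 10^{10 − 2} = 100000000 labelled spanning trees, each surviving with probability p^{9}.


K_10 has 10^{10 − 2} = 100000000 labelled spanning trees.
For each such spanning tree H, let X_H = 1 if all 9 edges of H are present in G. Then P[X_H = 1] = p^{9} = (2/5)^{9} = 512/1953125.
By linearity: E[X] = Σ_H E[X_H] = 100000000 · p^{9} = 100000000 · 512/1953125 = 131072/5.
Numerically: E[X] ≈ 2.621e+04.

E[X] = 100000000 · (2/5)^{9} = 131072/5 ≈ 2.621e+04.


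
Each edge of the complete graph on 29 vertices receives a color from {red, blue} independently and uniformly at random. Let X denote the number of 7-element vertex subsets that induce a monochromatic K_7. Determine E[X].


Let X = Σ_S X_S over the C(29, 7) = 1560780 subsets S of size 7, where X_S = 1 if the K_7 on S is monochromatic.
For a fixed S, the K_7 on S has C(7, 2) = 21 edges. P[all 21 edges red] = (1/2)^21, and likewise for blue, so P[monochromatic] = 2·(1/2)^21 = 2^{1 − 21} = 1/1048576.
By linearity of expectation: E[X] = C(29, 7) · 2^{1 − 21} = 1560780 · 1/1048576 = 390195/262144.
Numerically: E[X] ≈ 1.4885.

E[X] = C(29,7)·2^(1−C(7,2)) = 390195/262144 ≈ 1.4885.


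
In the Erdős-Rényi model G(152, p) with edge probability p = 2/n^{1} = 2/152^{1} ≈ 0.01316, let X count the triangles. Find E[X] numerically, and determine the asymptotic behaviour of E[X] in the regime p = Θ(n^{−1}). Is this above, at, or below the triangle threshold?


Number of potential triangles: C(152, 3) = 573800.
Each occurs with probability p³ ≈ (0.01316)³ ≈ 2.278029e-06.
By linearity: E[X] = C(152, 3)·p³ ≈ 573800 · 2.278029e-06 ≈ 1.3071.
Here α = 1, so p = 2/n is exactly at the triangle threshold p ~ 1/n. Asymptotically E[X] → c³/6 = 2³/6 = 4/3 ≈ 1.3333, a bounded constant. In this regime the triangle count is asymptotically Poisson(c³/6).

E[X] ≈ 1.3071; in regime p = Θ(1/n^{1}) E[X] stays bounded (at the triangle threshold p ~ 1/n).


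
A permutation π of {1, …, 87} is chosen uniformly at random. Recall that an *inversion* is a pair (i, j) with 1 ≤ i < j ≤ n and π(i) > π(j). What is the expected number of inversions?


Write X = Σ X_I over the C(87, 2) = 3741 pairs i < j, with X_I the indicator of one inversion.
There are 3741 indicators.
For each fixed pair i < j, the values π(i) and π(j) are two distinct elements of {1, …, 87} in uniformly random order; by symmetry P[π(i) > π(j)] = 1/2.
By linearity: E[X] = 3741 · (1/2) = C(87, 2) · (1/2) = 3741/2 = 3741/2 ≈ 1870.5000.

E[X] = 3741/2 = 1870.5000.


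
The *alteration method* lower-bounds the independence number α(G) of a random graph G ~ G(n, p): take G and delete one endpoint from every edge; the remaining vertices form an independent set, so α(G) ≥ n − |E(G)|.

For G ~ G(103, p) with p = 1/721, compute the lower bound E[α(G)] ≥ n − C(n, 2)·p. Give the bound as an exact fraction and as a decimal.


E[|E(G)|] = C(103, 2)·p = 5253 · (1/721) = 51/7.
E[α(G)] ≥ n − E[|E(G)|] = 103 − 51/7 = 670/7.
Numerically: ≈ 95.714286.
(This is only a lower bound; the true E[α(G)] may be larger.)

E[α(G)] ≥ 670/7 ≈ 95.714286.


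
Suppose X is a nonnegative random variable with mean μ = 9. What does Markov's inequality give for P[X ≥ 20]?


μ = E[X] = 9, a = 20.
Markov: P[X ≥ 20] ≤ μ/a = (9)/20 = 9/20.
Numerically: ≈ 0.45000.
(Since a = 20 > μ = 9.00000, the bound 9/20 is < 1 and informative.)

P[X ≥ 20] ≤ 9/20 ≈ 0.45000.


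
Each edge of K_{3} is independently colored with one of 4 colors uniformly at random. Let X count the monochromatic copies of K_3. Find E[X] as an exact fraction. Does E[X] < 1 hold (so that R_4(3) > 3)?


E[X] = C(3, 3) · 4^{1 − 3} = 1 · 4^{−2} = 1/16.
As a reduced fraction: E[X] = 1/16 ≈ 0.0625000.
Is E[X] < 1? YES.
Since E[X] < 1, there exists a 4-coloring of K_{3} with no monochromatic K_3; hence R_4(3) > 3.

E[X] = 1/16 ≈ 0.0625000; E[X] < 1, so R_4(3) > 3.


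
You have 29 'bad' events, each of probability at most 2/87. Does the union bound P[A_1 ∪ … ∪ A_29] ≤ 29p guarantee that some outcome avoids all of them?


Union bound: P[∪_{i=1}^{29} A_i] ≤ Σ_i P[A_i] ≤ 29·p = 29·(2/87) = 2/3.
Numerically: 2/3 ≈ 0.666667.
Is 2/3 < 1? YES.
Since P[∪ A_i] ≤ 2/3 < 1, the complement has P[∩ A_i^c] ≥ 1 − 2/3 = 1/3 > 0, so some outcome avoids every A_i.

29·p = 2/3 ≈ 0.666667; existence CERTIFIED by the union bound.


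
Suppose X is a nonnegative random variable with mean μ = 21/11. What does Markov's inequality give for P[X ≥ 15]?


μ = E[X] = 21/11, a = 15.
Markov: P[X ≥ 15] ≤ μ/a = (21/11)/15 = 7/55.
Numerically: ≈ 0.127.
(Since a = 15 > μ = 1.909, the bound 7/55 is < 1 and informative.)

P[X ≥ 15] ≤ 7/55 ≈ 0.127.


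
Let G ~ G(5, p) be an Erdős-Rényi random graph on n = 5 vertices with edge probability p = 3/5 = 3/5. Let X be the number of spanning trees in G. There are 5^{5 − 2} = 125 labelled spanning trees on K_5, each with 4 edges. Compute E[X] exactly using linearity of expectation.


K_5 has 5^{5 − 2} = 125 labelled spanning trees.
For each such spanning tree H, let X_H = 1 if all 4 edges of H are present in G. Then P[X_H = 1] = p^{4} = (3/5)^{4} = 81/625.
By linearity of expectation: E[X] = Σ_H E[X_H] = 125 · p^{4} = 125 · 81/625 = 81/5.
Numerically: E[X] ≈ 16.2.

E[X] = 125 · (3/5)^{4} = 81/5 ≈ 16.2.


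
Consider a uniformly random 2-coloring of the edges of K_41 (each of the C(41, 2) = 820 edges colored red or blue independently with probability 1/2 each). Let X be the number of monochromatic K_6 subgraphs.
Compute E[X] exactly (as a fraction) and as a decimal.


Let X = Σ_S X_S over the C(41, 6) = 4496388 subsets S of size 6, where X_S = 1 if the K_6 on S is monochromatic.
For a fixed S, the K_6 on S has C(6, 2) = 15 edges. P[all 15 edges red] = (1/2)^15, and likewise for blue, so P[monochromatic] = 2·(1/2)^15 = 2^{1 − 15} = 1/16384.
By linearity: E[X] = C(41, 6) · 2^{1 − 15} = 4496388 · 1/16384 = 1124097/4096.
Numerically: E[X] ≈ 274.437744.

E[X] = C(41,6)·2^(1−C(6,2)) = 1124097/4096 ≈ 274.437744.


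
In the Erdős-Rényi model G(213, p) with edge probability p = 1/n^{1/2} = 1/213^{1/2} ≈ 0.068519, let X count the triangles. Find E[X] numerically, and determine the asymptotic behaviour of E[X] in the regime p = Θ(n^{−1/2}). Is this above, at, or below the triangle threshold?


Number of potential triangles: C(213, 3) = 1587986.
Each occurs with probability p³ ≈ (0.068519)³ ≈ 3.2168484e-04.
By linearity: E[X] = C(213, 3)·p³ ≈ 1587986 · 3.2168484e-04 ≈ 510.83102.
Since α = 1/2 < 1, p = c/n^{1/2} ≫ 1/n is above the triangle threshold p ~ 1/n. Asymptotically E[X] ~ (c³/6)·n^{3(1−α)} = (1³/6)·n^{1.5} → ∞; triangles are abundant w.h.p.

E[X] ≈ 510.83102; in regime p = Θ(1/n^{1/2}) E[X] diverges (above the triangle threshold p ~ 1/n).


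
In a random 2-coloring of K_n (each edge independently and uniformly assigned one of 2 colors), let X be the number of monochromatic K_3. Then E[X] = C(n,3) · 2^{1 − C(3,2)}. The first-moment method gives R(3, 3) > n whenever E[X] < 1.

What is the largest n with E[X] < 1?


We need C(n, 3) · 2^{1 − 3} < 1, i.e. C(n, 3) < 2^{3 − 1} = 4.
Check values of n near the boundary:
  n = 3: C(3, 3) = 1; 1 < 4? YES
  n = 4: C(4, 3) = 4; 4 < 4? NO
The largest n with C(n, 3) < 4 is n = 3 (where E[X] = 1/4 ≈ 0.2500000). Hence R(3, 3) > 3, i.e. R(3, 3) ≥ 4.

Largest n = 3; hence R(3, 3) > 3.


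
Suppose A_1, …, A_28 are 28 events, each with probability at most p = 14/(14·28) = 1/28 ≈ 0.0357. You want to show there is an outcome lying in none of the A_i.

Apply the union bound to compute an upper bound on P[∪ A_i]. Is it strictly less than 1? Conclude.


Union bound: P[∪_{i=1}^{28} A_i] ≤ Σ_i P[A_i] ≤ 28·p = 28·(1/28) = 1.
Numerically: 1 ≈ 1.0000.
Is 1 < 1? NO.
Since the bound 1 is ≥ 1, the union bound is uninformative here; it does NOT by itself certify existence.

28·p = 1 ≈ 1.0000; existence NOT certified by the union bound.


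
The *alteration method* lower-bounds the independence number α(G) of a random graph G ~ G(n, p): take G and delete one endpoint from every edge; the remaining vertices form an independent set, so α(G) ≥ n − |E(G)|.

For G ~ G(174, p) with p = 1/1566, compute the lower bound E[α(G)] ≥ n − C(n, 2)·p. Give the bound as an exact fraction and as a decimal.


E[|E(G)|] = C(174, 2)·p = 15051 · (1/1566) = 173/18.
E[α(G)] ≥ n − E[|E(G)|] = 174 − 173/18 = 2959/18.
Numerically: ≈ 164.389.
(This is only a lower bound; the true E[α(G)] may be larger.)

E[α(G)] ≥ 2959/18 ≈ 164.389.


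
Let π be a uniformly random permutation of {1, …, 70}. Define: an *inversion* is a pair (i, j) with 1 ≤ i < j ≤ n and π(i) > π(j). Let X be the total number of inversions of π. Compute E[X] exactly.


Write X = Σ X_I over the C(70, 2) = 2415 pairs i < j, with X_I the indicator of one inversion.
There are 2415 indicators.
For each fixed pair i < j, the values π(i) and π(j) are two distinct elements of {1, …, 70} in uniformly random order; by symmetry P[π(i) > π(j)] = 1/2.
By linearity: E[X] = 2415 · (1/2) = C(70, 2) · (1/2) = 2415/2 = 2415/2 ≈ 1207.50000.

E[X] = 2415/2 = 1207.50000.


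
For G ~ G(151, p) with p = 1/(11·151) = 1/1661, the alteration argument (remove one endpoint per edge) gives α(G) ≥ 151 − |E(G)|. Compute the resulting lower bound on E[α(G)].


E[|E(G)|] = C(151, 2)·p = 11325 · (1/1661) = 75/11.
E[α(G)] ≥ n − E[|E(G)|] = 151 − 75/11 = 1586/11.
Numerically: ≈ 144.1818.
(This is only a lower bound; the true E[α(G)] may be larger.)

E[α(G)] ≥ 1586/11 ≈ 144.1818.


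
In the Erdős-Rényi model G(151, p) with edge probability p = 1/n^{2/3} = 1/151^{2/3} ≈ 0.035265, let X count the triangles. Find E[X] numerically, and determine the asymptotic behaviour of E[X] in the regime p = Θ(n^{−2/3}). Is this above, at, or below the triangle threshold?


Number of potential triangles: C(151, 3) = 562475.
Each occurs with probability p³ ≈ (0.035265)³ ≈ 4.3857726e-05.
By linearity: E[X] = C(151, 3)·p³ ≈ 562475 · 4.3857726e-05 ≈ 24.66887.
Since α = 2/3 < 1, p = c/n^{2/3} ≫ 1/n is above the triangle threshold p ~ 1/n. Asymptotically E[X] ~ (c³/6)·n^{3(1−α)} = (1³/6)·n^{1} → ∞; triangles are abundant w.h.p.

E[X] ≈ 24.66887; in regime p = Θ(1/n^{2/3}) E[X] diverges (above the triangle threshold p ~ 1/n).


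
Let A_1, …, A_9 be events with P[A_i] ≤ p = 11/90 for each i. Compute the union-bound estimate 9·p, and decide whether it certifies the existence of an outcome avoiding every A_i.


Union bound: P[∪_{i=1}^{9} A_i] ≤ Σ_i P[A_i] ≤ 9·p = 9·(11/90) = 11/10.
Numerically: 11/10 ≈ 1.1000000.
Is 11/10 < 1? NO.
Since the bound 11/10 is ≥ 1, the union bound is uninformative here; it does NOT by itself certify existence.

9·p = 11/10 ≈ 1.1000000; existence NOT certified by the union bound.


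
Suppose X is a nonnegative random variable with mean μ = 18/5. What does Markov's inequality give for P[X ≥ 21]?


μ = E[X] = 18/5, a = 21.
Markov: P[X ≥ 21] ≤ μ/a = (18/5)/21 = 6/35.
Numerically: ≈ 0.17143.
(Since a = 21 > μ = 3.60000, the bound 6/35 is < 1 and informative.)

P[X ≥ 21] ≤ 6/35 ≈ 0.17143.


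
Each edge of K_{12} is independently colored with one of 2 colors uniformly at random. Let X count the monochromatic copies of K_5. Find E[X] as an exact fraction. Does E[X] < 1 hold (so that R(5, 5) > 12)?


E[X] = C(12, 5) · 2^{1 − 10} = 792 · 2^{−9} = 792/512.
As a reduced fraction: E[X] = 99/64 ≈ 1.547.
Is E[X] < 1? NO.
Since E[X] ≥ 1, the first-moment bound is inconclusive at n = 12; it does NOT by itself certify R(5, 5) > 12.

E[X] = 99/64 ≈ 1.547; E[X] ≥ 1; first-moment method inconclusive here.


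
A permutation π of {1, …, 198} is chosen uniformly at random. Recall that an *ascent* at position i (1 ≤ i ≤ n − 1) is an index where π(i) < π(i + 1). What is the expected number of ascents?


Write X = Σ X_I over i = 1, …, 197, with X_I the indicator of one ascent.
There are 197 indicators.
For each fixed i, the pair (π(i), π(i+1)) is a uniformly random ordered pair of distinct values from {1, …, 198}; by symmetry P[π(i) < π(i+1)] = 1/2.
By linearity: E[X] = 197 · (1/2) = (198 − 1) · (1/2) = 197/2 ≈ 98.500.

E[X] = 197/2 = 98.500.


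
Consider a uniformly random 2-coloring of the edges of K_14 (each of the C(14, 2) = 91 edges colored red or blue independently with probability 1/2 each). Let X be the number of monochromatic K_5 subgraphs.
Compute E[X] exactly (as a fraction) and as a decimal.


Let X = Σ_S X_S over the C(14, 5) = 2002 subsets S of size 5, where X_S = 1 if the K_5 on S is monochromatic.
For a fixed S, the K_5 on S has C(5, 2) = 10 edges. P[all 10 edges red] = (1/2)^10, and likewise for blue, so P[monochromatic] = 2·(1/2)^10 = 2^{1 − 10} = 1/512.
Summing: E[X] = C(14, 5) · 2^{1 − 10} = 2002 · 1/512 = 1001/256.
Numerically: E[X] ≈ 3.91016.

E[X] = C(14,5)·2^(1−C(5,2)) = 1001/256 ≈ 3.91016.


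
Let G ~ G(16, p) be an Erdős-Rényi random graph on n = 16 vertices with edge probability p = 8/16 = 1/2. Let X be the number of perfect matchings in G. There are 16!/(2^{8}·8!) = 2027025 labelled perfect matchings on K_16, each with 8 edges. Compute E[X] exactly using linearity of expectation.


K_16 has 16!/(2^{8}·8!) = 2027025 labelled perfect matchings.
For each such perfect matching H, let X_H = 1 if all 8 edges of H are present in G. Then P[X_H = 1] = p^{8} = (1/2)^{8} = 1/256.
Summing the indicators: E[X] = Σ_H E[X_H] = 2027025 · p^{8} = 2027025 · 1/256 = 2027025/256.
Numerically: E[X] ≈ 7918.07.

E[X] = 2027025 · (1/2)^{8} = 2027025/256 ≈ 7918.07.


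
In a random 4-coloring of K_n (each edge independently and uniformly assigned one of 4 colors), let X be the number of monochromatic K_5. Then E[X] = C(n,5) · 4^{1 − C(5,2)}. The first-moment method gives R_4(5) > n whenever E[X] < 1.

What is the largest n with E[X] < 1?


We need C(n, 5) · 4^{1 − 10} < 1, i.e. C(n, 5) < 4^{10 − 1} = 262144.
Check values of n near the boundary:
  n = 30: C(30, 5) = 142506; 142506 < 262144? YES
  n = 31: C(31, 5) = 169911; 169911 < 262144? YES
  n = 32: C(32, 5) = 201376; 201376 < 262144? YES
  n = 33: C(33, 5) = 237336; 237336 < 262144? YES
  n = 34: C(34, 5) = 278256; 278256 < 262144? NO
  n = 35: C(35, 5) = 324632; 324632 < 262144? NO
  n = 36: C(36, 5) = 376992; 376992 < 262144? NO
The largest n with C(n, 5) < 262144 is n = 33 (where E[X] = 29667/32768 ≈ 0.9054). Hence R_4(5) > 33, i.e. R_4(5) ≥ 34.

Largest n = 33; hence R_4(5) > 33.


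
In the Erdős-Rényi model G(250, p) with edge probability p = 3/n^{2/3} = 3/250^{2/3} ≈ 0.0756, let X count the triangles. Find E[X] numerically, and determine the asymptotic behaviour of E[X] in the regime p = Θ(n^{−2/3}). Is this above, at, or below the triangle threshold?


Number of potential triangles: C(250, 3) = 2573000.
Each occurs with probability p³ ≈ (0.0756)³ ≈ 4.320000e-04.
By linearity: E[X] = C(250, 3)·p³ ≈ 2573000 · 4.320000e-04 ≈ 1111.5360.
Since α = 2/3 < 1, p = c/n^{2/3} ≫ 1/n is above the triangle threshold p ~ 1/n. Asymptotically E[X] ~ (c³/6)·n^{3(1−α)} = (3³/6)·n^{1} → ∞; triangles are abundant w.h.p.

E[X] ≈ 1111.5360; in regime p = Θ(1/n^{2/3}) E[X] diverges (above the triangle threshold p ~ 1/n).


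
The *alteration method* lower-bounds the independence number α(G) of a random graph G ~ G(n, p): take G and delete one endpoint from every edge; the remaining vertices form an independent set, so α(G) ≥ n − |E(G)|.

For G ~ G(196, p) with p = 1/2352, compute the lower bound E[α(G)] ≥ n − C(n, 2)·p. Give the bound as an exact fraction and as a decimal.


E[|E(G)|] = C(196, 2)·p = 19110 · (1/2352) = 65/8.
E[α(G)] ≥ n − E[|E(G)|] = 196 − 65/8 = 1503/8.
Numerically: ≈ 187.8750.
(This is only a lower bound; the true E[α(G)] may be larger.)

E[α(G)] ≥ 1503/8 ≈ 187.8750.


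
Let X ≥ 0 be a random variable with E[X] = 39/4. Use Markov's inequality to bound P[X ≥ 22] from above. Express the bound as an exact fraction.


μ = E[X] = 39/4, a = 22.
Markov: P[X ≥ 22] ≤ μ/a = (39/4)/22 = 39/88.
Numerically: ≈ 0.443182.
(Since a = 22 > μ = 9.750000, the bound 39/88 is < 1 and informative.)

P[X ≥ 22] ≤ 39/88 ≈ 0.443182.


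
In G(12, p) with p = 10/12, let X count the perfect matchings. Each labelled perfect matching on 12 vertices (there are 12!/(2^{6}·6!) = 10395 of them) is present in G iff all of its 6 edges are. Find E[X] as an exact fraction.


K_12 has 12!/(2^{6}·6!) = 10395 labelled perfect matchings.
For each such perfect matching H, let X_H = 1 if all 6 edges of H are present in G. Then P[X_H = 1] = p^{6} = (5/6)^{6} = 15625/46656.
By linearity of expectation: E[X] = Σ_H E[X_H] = 10395 · p^{6} = 10395 · 15625/46656 = 6015625/1728.
Numerically: E[X] ≈ 3481.26.

E[X] = 10395 · (5/6)^{6} = 6015625/1728 ≈ 3481.26.


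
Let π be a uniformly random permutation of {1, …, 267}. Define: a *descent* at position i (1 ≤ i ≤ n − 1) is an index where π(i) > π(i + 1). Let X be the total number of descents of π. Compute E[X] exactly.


Write X = Σ X_I over i = 1, …, 266, with X_I the indicator of one descent.
There are 266 indicators.
For each fixed i, the pair (π(i), π(i+1)) is a uniformly random ordered pair of distinct values from {1, …, 267}; by symmetry P[π(i) > π(i+1)] = 1/2.
By linearity: E[X] = 266 · (1/2) = (267 − 1) · (1/2) = 133 ≈ 133.00000.

E[X] = 133 = 133.00000.


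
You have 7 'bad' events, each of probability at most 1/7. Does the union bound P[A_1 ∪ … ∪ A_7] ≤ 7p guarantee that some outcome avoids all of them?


Union bound: P[∪_{i=1}^{7} A_i] ≤ Σ_i P[A_i] ≤ 7·p = 7·(1/7) = 1.
Numerically: 1 ≈ 1.00000.
Is 1 < 1? NO.
Since the bound 1 is ≥ 1, the union bound is uninformative here; it does NOT by itself certify existence.

7·p = 1 ≈ 1.00000; existence NOT certified by the union bound.


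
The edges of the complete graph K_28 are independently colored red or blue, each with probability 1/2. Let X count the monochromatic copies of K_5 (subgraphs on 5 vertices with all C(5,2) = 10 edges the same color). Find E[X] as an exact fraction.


Let X = Σ_S X_S over the C(28, 5) = 98280 subsets S of size 5, where X_S = 1 if the K_5 on S is monochromatic.
For a fixed S, the K_5 on S has C(5, 2) = 10 edges. P[all 10 edges red] = (1/2)^10, and likewise for blue, so P[monochromatic] = 2·(1/2)^10 = 2^{1 − 10} = 1/512.
By linearity of expectation: E[X] = C(28, 5) · 2^{1 − 10} = 98280 · 1/512 = 12285/64.
Numerically: E[X] ≈ 191.953.

E[X] = C(28,5)·2^(1−C(5,2)) = 12285/64 ≈ 191.953.


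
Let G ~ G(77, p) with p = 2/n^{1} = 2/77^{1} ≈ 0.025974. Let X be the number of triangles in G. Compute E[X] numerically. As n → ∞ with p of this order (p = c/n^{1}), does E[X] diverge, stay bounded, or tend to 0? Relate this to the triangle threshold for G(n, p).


Number of potential triangles: C(77, 3) = 73150.
Each occurs with probability p³ ≈ (0.025974)³ ≈ 1.7523377e-05.
By linearity: E[X] = C(77, 3)·p³ ≈ 73150 · 1.7523377e-05 ≈ 1.28184.
Here α = 1, so p = 2/n is exactly at the triangle threshold p ~ 1/n. Asymptotically E[X] → c³/6 = 2³/6 = 4/3 ≈ 1.33333, a bounded constant. In this regime the triangle count is asymptotically Poisson(c³/6).

E[X] ≈ 1.28184; in regime p = Θ(1/n^{1}) E[X] stays bounded (at the triangle threshold p ~ 1/n).


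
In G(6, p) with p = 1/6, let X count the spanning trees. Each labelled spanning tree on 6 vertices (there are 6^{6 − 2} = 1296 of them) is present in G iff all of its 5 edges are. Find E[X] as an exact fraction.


K_6 has 6^{6 − 2} = 1296 labelled spanning trees.
For each such spanning tree H, let X_H = 1 if all 5 edges of H are present in G. Then P[X_H = 1] = p^{5} = (1/6)^{5} = 1/7776.
By linearity of expectation: E[X] = Σ_H E[X_H] = 1296 · p^{5} = 1296 · 1/7776 = 1/6.
Numerically: E[X] ≈ 0.167.

E[X] = 1296 · (1/6)^{5} = 1/6 ≈ 0.167.


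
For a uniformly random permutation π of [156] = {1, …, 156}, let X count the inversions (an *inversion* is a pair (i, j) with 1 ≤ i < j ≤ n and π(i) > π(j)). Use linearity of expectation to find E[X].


Write X = Σ X_I over the C(156, 2) = 12090 pairs i < j, with X_I the indicator of one inversion.
There are 12090 indicators.
For each fixed pair i < j, the values π(i) and π(j) are two distinct elements of {1, …, 156} in uniformly random order; by symmetry P[π(i) > π(j)] = 1/2.
By linearity: E[X] = 12090 · (1/2) = C(156, 2) · (1/2) = 12090/2 = 6045 ≈ 6045.0000.

E[X] = 6045 = 6045.0000.


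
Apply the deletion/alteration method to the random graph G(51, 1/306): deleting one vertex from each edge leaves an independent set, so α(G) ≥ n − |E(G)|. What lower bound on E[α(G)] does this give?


E[|E(G)|] = C(51, 2)·p = 1275 · (1/306) = 25/6.
E[α(G)] ≥ n − E[|E(G)|] = 51 − 25/6 = 281/6.
Numerically: ≈ 46.83333.
(This is only a lower bound; the true E[α(G)] may be larger.)

E[α(G)] ≥ 281/6 ≈ 46.83333.


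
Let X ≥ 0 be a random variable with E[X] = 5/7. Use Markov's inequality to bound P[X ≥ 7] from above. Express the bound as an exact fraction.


μ = E[X] = 5/7, a = 7.
Markov: P[X ≥ 7] ≤ μ/a = (5/7)/7 = 5/49.
Numerically: ≈ 0.1020.
(Since a = 7 > μ = 0.7143, the bound 5/49 is < 1 and informative.)

P[X ≥ 7] ≤ 5/49 ≈ 0.1020.


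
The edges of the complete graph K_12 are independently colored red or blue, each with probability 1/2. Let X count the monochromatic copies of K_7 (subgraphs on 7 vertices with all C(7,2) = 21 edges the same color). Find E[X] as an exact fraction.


Let X = Σ_S X_S over the C(12, 7) = 792 subsets S of size 7, where X_S = 1 if the K_7 on S is monochromatic.
For a fixed S, the K_7 on S has C(7, 2) = 21 edges. P[all 21 edges red] = (1/2)^21, and likewise for blue, so P[monochromatic] = 2·(1/2)^21 = 2^{1 − 21} = 1/1048576.
By linearity of expectation: E[X] = C(12, 7) · 2^{1 − 21} = 792 · 1/1048576 = 99/131072.
Numerically: E[X] ≈ 0.001.

E[X] = C(12,7)·2^(1−C(7,2)) = 99/131072 ≈ 0.001.


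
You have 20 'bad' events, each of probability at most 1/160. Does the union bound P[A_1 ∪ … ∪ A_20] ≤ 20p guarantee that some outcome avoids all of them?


Union bound: P[∪_{i=1}^{20} A_i] ≤ Σ_i P[A_i] ≤ 20·p = 20·(1/160) = 1/8.
Numerically: 1/8 ≈ 0.125.
Is 1/8 < 1? YES.
Since P[∪ A_i] ≤ 1/8 < 1, the complement has P[∩ A_i^c] ≥ 1 − 1/8 = 7/8 > 0, so some outcome avoids every A_i.

20·p = 1/8 ≈ 0.125; existence CERTIFIED by the union bound.


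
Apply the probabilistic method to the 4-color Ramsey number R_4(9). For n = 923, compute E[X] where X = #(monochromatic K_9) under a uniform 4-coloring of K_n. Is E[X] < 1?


E[X] = C(923, 9) · 4^{1 − 36} = 1288430932418687114265 · 4^{−35} = 1288430932418687114265/1180591620717411303424.
As a reduced fraction: E[X] = 1288430932418687114265/1180591620717411303424 ≈ 1.091.
Is E[X] < 1? NO.
Since E[X] ≥ 1, the first-moment bound is inconclusive at n = 923; it does NOT by itself certify R_4(9) > 923.

E[X] = 1288430932418687114265/1180591620717411303424 ≈ 1.091; E[X] ≥ 1; first-moment method inconclusive here.


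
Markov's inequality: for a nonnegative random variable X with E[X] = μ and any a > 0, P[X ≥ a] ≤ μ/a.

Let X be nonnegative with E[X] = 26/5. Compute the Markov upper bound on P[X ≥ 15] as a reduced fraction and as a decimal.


μ = E[X] = 26/5, a = 15.
Markov: P[X ≥ 15] ≤ μ/a = (26/5)/15 = 26/75.
Numerically: ≈ 0.347.
(Since a = 15 > μ = 5.200, the bound 26/75 is < 1 and informative.)

P[X ≥ 15] ≤ 26/75 ≈ 0.347.


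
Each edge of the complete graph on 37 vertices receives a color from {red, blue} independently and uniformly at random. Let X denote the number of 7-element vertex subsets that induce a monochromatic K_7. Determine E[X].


Let X = Σ_S X_S over the C(37, 7) = 10295472 subsets S of size 7, where X_S = 1 if the K_7 on S is monochromatic.
For a fixed S, the K_7 on S has C(7, 2) = 21 edges. P[all 21 edges red] = (1/2)^21, and likewise for blue, so P[monochromatic] = 2·(1/2)^21 = 2^{1 − 21} = 1/1048576.
Summing: E[X] = C(37, 7) · 2^{1 − 21} = 10295472 · 1/1048576 = 643467/65536.
Numerically: E[X] ≈ 9.8185.

E[X] = C(37,7)·2^(1−C(7,2)) = 643467/65536 ≈ 9.8185.


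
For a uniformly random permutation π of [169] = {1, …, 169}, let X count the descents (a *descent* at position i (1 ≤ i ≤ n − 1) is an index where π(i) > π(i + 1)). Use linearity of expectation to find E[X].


Write X = Σ X_I over i = 1, …, 168, with X_I the indicator of one descent.
There are 168 indicators.
For each fixed i, the pair (π(i), π(i+1)) is a uniformly random ordered pair of distinct values from {1, …, 169}; by symmetry P[π(i) > π(i+1)] = 1/2.
By linearity: E[X] = 168 · (1/2) = (169 − 1) · (1/2) = 84 ≈ 84.00000.

E[X] = 84 = 84.00000.


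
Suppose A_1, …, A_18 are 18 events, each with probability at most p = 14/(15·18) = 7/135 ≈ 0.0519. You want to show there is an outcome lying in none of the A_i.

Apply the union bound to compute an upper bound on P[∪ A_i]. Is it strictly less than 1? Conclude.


Union bound: P[∪_{i=1}^{18} A_i] ≤ Σ_i P[A_i] ≤ 18·p = 18·(7/135) = 14/15.
Numerically: 14/15 ≈ 0.9333.
Is 14/15 < 1? YES.
Since P[∪ A_i] ≤ 14/15 < 1, the complement has P[∩ A_i^c] ≥ 1 − 14/15 = 1/15 > 0, so some outcome avoids every A_i.

18·p = 14/15 ≈ 0.9333; existence CERTIFIED by the union bound.


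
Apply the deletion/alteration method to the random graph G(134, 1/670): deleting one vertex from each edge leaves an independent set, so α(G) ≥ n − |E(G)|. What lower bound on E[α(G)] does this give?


E[|E(G)|] = C(134, 2)·p = 8911 · (1/670) = 133/10.
E[α(G)] ≥ n − E[|E(G)|] = 134 − 133/10 = 1207/10.
Numerically: ≈ 120.7000.
(This is only a lower bound; the true E[α(G)] may be larger.)

E[α(G)] ≥ 1207/10 ≈ 120.7000.


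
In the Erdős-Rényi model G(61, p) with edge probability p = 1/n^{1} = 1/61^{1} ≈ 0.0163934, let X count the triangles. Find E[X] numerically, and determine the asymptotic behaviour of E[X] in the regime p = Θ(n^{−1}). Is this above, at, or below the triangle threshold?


Number of potential triangles: C(61, 3) = 35990.
Each occurs with probability p³ ≈ (0.0163934)³ ≈ 4.40565510e-06.
By linearity: E[X] = C(61, 3)·p³ ≈ 35990 · 4.40565510e-06 ≈ 0.158560.
Here α = 1, so p = 1/n is exactly at the triangle threshold p ~ 1/n. Asymptotically E[X] → c³/6 = 1³/6 = 1/6 ≈ 0.166667, a bounded constant. In this regime the triangle count is asymptotically Poisson(c³/6).

E[X] ≈ 0.158560; in regime p = Θ(1/n^{1}) E[X] stays bounded (at the triangle threshold p ~ 1/n).


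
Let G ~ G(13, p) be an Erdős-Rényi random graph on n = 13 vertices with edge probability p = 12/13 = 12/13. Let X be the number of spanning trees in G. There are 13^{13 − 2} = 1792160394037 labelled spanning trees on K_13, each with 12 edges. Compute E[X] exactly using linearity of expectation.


K_13 has 13^{13 − 2} = 1792160394037 labelled spanning trees.
For each such spanning tree H, let X_H = 1 if all 12 edges of H are present in G. Then P[X_H = 1] = p^{12} = (12/13)^{12} = 8916100448256/23298085122481.
By linearity of expectation: E[X] = Σ_H E[X_H] = 1792160394037 · p^{12} = 1792160394037 · 8916100448256/23298085122481 = 8916100448256/13.
Numerically: E[X] ≈ 6.86e+11.

E[X] = 1792160394037 · (12/13)^{12} = 8916100448256/13 ≈ 6.86e+11.
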